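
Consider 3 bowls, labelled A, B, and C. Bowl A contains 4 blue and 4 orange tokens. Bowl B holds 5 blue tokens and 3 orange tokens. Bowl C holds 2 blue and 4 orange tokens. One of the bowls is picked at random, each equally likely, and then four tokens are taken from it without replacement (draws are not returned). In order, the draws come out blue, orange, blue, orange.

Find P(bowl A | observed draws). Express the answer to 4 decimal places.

The likelihood of the observed sequence under each hypothesis: P(data | bowl A) = (4/8)(4/7)(3/6)(3/5) = 3/35; P(data | bowl B) = (5/8)(3/7)(4/6)(2/5) = 1/14; P(data | bowl C) = (2/6)(4/5)(1/4)(3/3) = 1/15.
Weighting by the prior gives 1/3 · 3/35 = 1/35, 1/3 · 1/14 = 1/42, 1/3 · 1/15 = 1/45; these sum to 47/630.
Hence P(bowl A | data) = (1/35) / (47/630) = 18/47.

0.3830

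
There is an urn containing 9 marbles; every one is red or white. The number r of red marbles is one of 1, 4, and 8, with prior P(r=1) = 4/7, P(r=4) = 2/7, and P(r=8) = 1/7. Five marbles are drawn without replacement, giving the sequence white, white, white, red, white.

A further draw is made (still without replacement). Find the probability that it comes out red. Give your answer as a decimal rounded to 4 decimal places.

Compute the likelihood of the observed sequence for each case: P(data | r = 1) = (8/9)(7/8)(6/7)(1/6)(5/5) = 1/9; P(data | r = 4) = (5/9)(4/8)(3/7)(4/6)(2/5) = 2/63; P(data | r = 8) = (1/9)(0/8) = 0.
The prior-weighted likelihoods are 4/7 · 1/9 = 4/63, 2/7 · 2/63 = 4/441, 1/7 · 0 = 0; with total 32/441.
Normalising, the posterior is P(r = 1 | data) = 7/8, P(r = 4 | data) = 1/8, P(r = 8 | data) = 0.
The predictive probability is P(red next | data) = (0)(7/8) + (3/4)(1/8) = 3/32.

0.0938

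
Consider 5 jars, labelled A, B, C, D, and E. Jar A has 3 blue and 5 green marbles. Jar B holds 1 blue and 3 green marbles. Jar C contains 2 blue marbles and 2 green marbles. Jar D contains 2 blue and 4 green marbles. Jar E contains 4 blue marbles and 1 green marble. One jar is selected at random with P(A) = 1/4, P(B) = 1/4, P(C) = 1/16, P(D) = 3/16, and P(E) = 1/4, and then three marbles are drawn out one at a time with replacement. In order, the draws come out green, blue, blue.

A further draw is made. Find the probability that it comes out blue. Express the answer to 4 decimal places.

0.5184

Under each hypothesis, the probability of the observed sequence is: P(data | jar A) = (5/8)(3/8)(3/8) = 0.087891; P(data | jar B) = (3/4)(1/4)(1/4) = 0.046875; P(data | jar C) = (2/4)(2/4)(2/4) = 0.125; P(data | jar D) = (4/6)(2/6)(2/6) = 0.074074; P(data | jar E) = (1/5)(4/5)(4/5) = 0.128.
Weighting by the prior gives 1/4 · 0.087891 = 0.021973, 1/4 · 0.046875 = 0.011719, 1/16 · 0.125 = 0.0078125, 3/16 · 0.074074 = 0.013889, 1/4 · 0.128 = 0.032; with total 0.087393.
The posterior is then P(jar A | data) = 0.25142, P(jar B | data) = 0.13409, P(jar C | data) = 0.089395, P(jar D | data) = 0.15892, P(jar E | data) = 0.36616.
The predictive probability is P(blue next | data) = (3/8)(0.25142) + (1/4)(0.13409) + (1/2)(0.089395) + (1/3)(0.15892) + (4/5)(0.36616) = 0.51841.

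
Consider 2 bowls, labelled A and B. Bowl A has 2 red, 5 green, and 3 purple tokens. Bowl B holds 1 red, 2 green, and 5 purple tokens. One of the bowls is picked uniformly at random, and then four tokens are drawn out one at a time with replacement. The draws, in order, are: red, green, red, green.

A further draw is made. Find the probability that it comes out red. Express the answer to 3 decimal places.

The likelihood of the observed sequence under each hypothesis: P(data | bowl A) = (2/10)(5/10)(2/10)(5/10) = 0.01; P(data | bowl B) = (1/8)(2/8)(1/8)(2/8) = 0.00097656.
Multiplying each by its prior: 1/2 · 0.01 = 0.005, 1/2 · 0.00097656 = 0.00048828; these sum to 0.0054883.
Dividing through by the total gives posterior P(bowl A | data) = 0.91103, P(bowl B | data) = 0.088968.
So P(red next | data) = Σ P(red next | H) P(H | data) = (1/5)(0.91103) + (1/8)(0.088968) = 0.19333.

0.193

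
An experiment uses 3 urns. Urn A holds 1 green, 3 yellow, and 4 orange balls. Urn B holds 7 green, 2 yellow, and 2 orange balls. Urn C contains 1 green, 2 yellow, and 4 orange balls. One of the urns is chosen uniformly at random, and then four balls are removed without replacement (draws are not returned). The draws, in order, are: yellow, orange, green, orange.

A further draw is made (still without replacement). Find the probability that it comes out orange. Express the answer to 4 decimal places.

For each hypothesis, P(data | H) works out to: P(data | urn A) = (3/8)(4/7)(1/6)(3/5) = 0.021429; P(data | urn B) = (2/11)(2/10)(7/9)(1/8) = 0.0035354; P(data | urn C) = (2/7)(4/6)(1/5)(3/4) = 0.028571.
Multiplying each by its prior: 1/3 · 0.021429 = 0.0071429, 1/3 · 0.0035354 = 0.0011785, 1/3 · 0.028571 = 0.0095238; summing to 0.017845.
Dividing through by the total gives posterior P(urn A | data) = 0.40027, P(urn B | data) = 0.066038, P(urn C | data) = 0.53369.
So P(orange next | data) = Σ P(orange next | H) P(H | data) = (1/2)(0.40027) + (0)(0.066038) + (2/3)(0.53369) = 0.55593.

0.5559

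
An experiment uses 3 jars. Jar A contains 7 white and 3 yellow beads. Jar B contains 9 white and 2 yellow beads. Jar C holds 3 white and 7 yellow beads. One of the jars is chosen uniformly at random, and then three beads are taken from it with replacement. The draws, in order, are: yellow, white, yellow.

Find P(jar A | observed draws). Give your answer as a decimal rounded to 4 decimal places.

Compute the likelihood of the observed sequence for each case: P(data | jar A) = (3/10)(7/10)(3/10) = 0.063; P(data | jar B) = (2/11)(9/11)(2/11) = 0.027047; P(data | jar C) = (7/10)(3/10)(7/10) = 0.147.
Multiplying each by its prior: 1/3 · 0.063 = 0.021, 1/3 · 0.027047 = 0.0090158, 1/3 · 0.147 = 0.049; with total 0.079016.
So P(jar A | data) = (0.021) / (0.079016) = 0.26577.

0.2658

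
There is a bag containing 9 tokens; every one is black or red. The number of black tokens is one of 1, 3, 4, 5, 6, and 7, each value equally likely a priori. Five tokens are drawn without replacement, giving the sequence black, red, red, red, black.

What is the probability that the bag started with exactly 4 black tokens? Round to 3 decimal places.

0.343

Under each hypothesis, the probability of the observed sequence is: P(data | r = 1) = (1/9)(8/8)(7/7)(6/6)(0/5) = 0; P(data | r = 3) = (3/9)(6/8)(5/7)(4/6)(2/5) = 1/21; P(data | r = 4) = (4/9)(5/8)(4/7)(3/6)(3/5) = 1/21; P(data | r = 5) = (5/9)(4/8)(3/7)(2/6)(4/5) = 2/63; P(data | r = 6) = (6/9)(3/8)(2/7)(1/6)(5/5) = 1/84; P(data | r = 7) = (7/9)(2/8)(1/7)(0/6) = 0.
Multiplying each by its prior: 1/6 · 0 = 0, 1/6 · 1/21 = 1/126, 1/6 · 1/21 = 1/126, 1/6 · 2/63 = 1/189, 1/6 · 1/84 = 1/504, 1/6 · 0 = 0; with total 5/216.
So P(r = 4 | data) = (1/126) / (5/216) = 12/35.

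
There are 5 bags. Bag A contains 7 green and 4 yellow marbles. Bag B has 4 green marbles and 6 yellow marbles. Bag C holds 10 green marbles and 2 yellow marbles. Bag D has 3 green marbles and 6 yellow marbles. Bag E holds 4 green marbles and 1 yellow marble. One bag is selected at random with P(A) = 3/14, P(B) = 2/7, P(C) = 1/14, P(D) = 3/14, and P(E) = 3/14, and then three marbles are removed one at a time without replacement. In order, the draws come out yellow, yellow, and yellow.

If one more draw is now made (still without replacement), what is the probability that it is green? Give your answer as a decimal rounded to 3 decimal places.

0.552

For each hypothesis, P(data | H) works out to: P(data | bag A) = (4/11)(3/10)(2/9) = 0.024242; P(data | bag B) = (6/10)(5/9)(4/8) = 0.16667; P(data | bag C) = (2/12)(1/11)(0/10) = 0; P(data | bag D) = (6/9)(5/8)(4/7) = 0.2381; P(data | bag E) = (1/5)(0/4) = 0.
Weighting by the prior gives 3/14 · 0.024242 = 0.0051948, 2/7 · 0.16667 = 0.047619, 1/14 · 0 = 0, 3/14 · 0.2381 = 0.05102, 3/14 · 0 = 0; summing to 0.10383.
Normalising, the posterior is P(bag A | data) = 0.05003, P(bag B | data) = 0.45861, P(bag C | data) = 0, P(bag D | data) = 0.49136, P(bag E | data) = 0.
The predictive probability is P(green next | data) = (7/8)(0.05003) + (4/7)(0.45861) + (1/2)(0.49136) = 0.55152.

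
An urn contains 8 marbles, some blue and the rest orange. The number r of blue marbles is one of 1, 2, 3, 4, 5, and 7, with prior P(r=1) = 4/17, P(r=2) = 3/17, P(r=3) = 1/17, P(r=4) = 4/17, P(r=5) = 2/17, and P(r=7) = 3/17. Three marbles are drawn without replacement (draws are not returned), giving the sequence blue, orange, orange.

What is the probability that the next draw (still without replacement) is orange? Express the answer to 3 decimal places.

The likelihood of the observed sequence under each hypothesis: P(data | r = 1) = (1/8)(7/7)(6/6) = 1/8; P(data | r = 2) = (2/8)(6/7)(5/6) = 5/28; P(data | r = 3) = (3/8)(5/7)(4/6) = 5/28; P(data | r = 4) = (4/8)(4/7)(3/6) = 1/7; P(data | r = 5) = (5/8)(3/7)(2/6) = 5/56; P(data | r = 7) = (7/8)(1/7)(0/6) = 0.
Multiplying each by its prior: 4/17 · 1/8 = 1/34, 3/17 · 5/28 = 15/476, 1/17 · 5/28 = 5/476, 4/17 · 1/7 = 4/119, 2/17 · 5/56 = 5/476, 3/17 · 0 = 0; with total 55/476.
Normalising, the posterior is P(r = 1 | data) = 14/55, P(r = 2 | data) = 3/11, P(r = 3 | data) = 1/11, P(r = 4 | data) = 16/55, P(r = 5 | data) = 1/11, P(r = 7 | data) = 0.
So P(orange next | data) = Σ P(orange next | H) P(H | data) = (1)(14/55) + (4/5)(3/11) + (3/5)(1/11) + (2/5)(16/55) + (1/5)(1/11) = 182/275.

0.662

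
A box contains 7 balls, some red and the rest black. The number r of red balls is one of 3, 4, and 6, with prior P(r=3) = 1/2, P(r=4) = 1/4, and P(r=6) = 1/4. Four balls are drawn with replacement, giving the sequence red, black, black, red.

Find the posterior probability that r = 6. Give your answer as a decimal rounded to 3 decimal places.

Compute the likelihood of the observed sequence for each case: P(data | r = 3) = (3/7)(4/7)(4/7)(3/7) = 0.059975; P(data | r = 4) = (4/7)(3/7)(3/7)(4/7) = 0.059975; P(data | r = 6) = (6/7)(1/7)(1/7)(6/7) = 0.014994.
Weighting by the prior gives 1/2 · 0.059975 = 0.029988, 1/4 · 0.059975 = 0.014994, 1/4 · 0.014994 = 0.0037484; with total 0.04873.
Therefore the posterior P(r = 6 | data) = (0.0037484) / (0.04873) = 0.076923.

0.077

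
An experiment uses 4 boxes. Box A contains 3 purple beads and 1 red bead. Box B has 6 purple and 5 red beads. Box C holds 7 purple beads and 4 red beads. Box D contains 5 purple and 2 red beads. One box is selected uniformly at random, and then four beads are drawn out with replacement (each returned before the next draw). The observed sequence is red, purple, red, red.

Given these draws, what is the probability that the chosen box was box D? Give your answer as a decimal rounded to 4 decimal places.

0.1512

Compute the likelihood of the observed sequence for each case: P(data | box A) = (1/4)(3/4)(1/4)(1/4) = 0.011719; P(data | box B) = (5/11)(6/11)(5/11)(5/11) = 0.051226; P(data | box C) = (4/11)(7/11)(4/11)(4/11) = 0.030599; P(data | box D) = (2/7)(5/7)(2/7)(2/7) = 0.01666.
Multiplying each by its prior: 1/4 · 0.011719 = 0.0029297, 1/4 · 0.051226 = 0.012807, 1/4 · 0.030599 = 0.0076498, 1/4 · 0.01666 = 0.0041649; summing to 0.027551.
So P(box D | data) = (0.0041649) / (0.027551) = 0.15117.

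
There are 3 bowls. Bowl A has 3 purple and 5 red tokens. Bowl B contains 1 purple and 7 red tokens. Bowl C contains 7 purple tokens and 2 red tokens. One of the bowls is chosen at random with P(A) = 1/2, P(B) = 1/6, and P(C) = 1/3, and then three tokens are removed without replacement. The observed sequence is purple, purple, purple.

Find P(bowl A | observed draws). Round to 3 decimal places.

0.060

For each hypothesis, P(data | H) works out to: P(data | bowl A) = (3/8)(2/7)(1/6) = 0.017857; P(data | bowl B) = (1/8)(0/7) = 0; P(data | bowl C) = (7/9)(6/8)(5/7) = 0.41667.
Weighting by the prior gives 1/2 · 0.017857 = 0.0089286, 1/6 · 0 = 0, 1/3 · 0.41667 = 0.13889; summing to 0.14782.
So P(bowl A | data) = (0.0089286) / (0.14782) = 0.060403.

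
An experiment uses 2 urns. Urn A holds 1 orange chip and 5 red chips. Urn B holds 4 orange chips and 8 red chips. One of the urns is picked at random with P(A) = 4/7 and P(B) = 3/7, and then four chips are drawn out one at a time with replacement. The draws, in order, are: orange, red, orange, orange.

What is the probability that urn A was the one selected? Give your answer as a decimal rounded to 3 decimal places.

For each hypothesis, P(data | H) works out to: P(data | urn A) = (1/6)(5/6)(1/6)(1/6) = 0.003858; P(data | urn B) = (4/12)(8/12)(4/12)(4/12) = 0.024691.
The prior-weighted likelihoods are 4/7 · 0.003858 = 0.0022046, 3/7 · 0.024691 = 0.010582; with total 0.012787.
So P(urn A | data) = (0.0022046) / (0.012787) = 0.17241.

0.172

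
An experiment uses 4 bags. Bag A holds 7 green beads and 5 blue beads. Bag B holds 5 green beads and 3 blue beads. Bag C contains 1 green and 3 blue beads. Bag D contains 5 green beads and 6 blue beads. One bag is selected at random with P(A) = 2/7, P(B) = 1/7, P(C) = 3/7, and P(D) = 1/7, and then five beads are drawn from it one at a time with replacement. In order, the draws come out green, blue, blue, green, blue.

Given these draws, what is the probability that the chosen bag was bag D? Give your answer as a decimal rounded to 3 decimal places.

0.184

Under each hypothesis, the probability of the observed sequence is: P(data | bag A) = (7/12)(5/12)(5/12)(7/12)(5/12) = 0.024615; P(data | bag B) = (5/8)(3/8)(3/8)(5/8)(3/8) = 0.020599; P(data | bag C) = (1/4)(3/4)(3/4)(1/4)(3/4) = 0.026367; P(data | bag D) = (5/11)(6/11)(6/11)(5/11)(6/11) = 0.03353.
Weighting by the prior gives 2/7 · 0.024615 = 0.0070329, 1/7 · 0.020599 = 0.0029428, 3/7 · 0.026367 = 0.0113, 1/7 · 0.03353 = 0.00479; with total 0.026066.
Therefore the posterior P(bag D | data) = (0.00479) / (0.026066) = 0.18376.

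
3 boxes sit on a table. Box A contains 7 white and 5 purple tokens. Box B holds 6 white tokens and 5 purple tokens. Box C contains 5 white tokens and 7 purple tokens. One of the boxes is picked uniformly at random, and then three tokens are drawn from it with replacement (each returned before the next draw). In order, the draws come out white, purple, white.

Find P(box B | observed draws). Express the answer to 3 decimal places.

The likelihood of the observed sequence under each hypothesis: P(data | box A) = (7/12)(5/12)(7/12) = 0.14178; P(data | box B) = (6/11)(5/11)(6/11) = 0.13524; P(data | box C) = (5/12)(7/12)(5/12) = 0.10127.
Weighting by the prior gives 1/3 · 0.14178 = 0.047261, 1/3 · 0.13524 = 0.045079, 1/3 · 0.10127 = 0.033758; summing to 0.1261.
Hence P(box B | data) = (0.045079) / (0.1261) = 0.35749.

0.357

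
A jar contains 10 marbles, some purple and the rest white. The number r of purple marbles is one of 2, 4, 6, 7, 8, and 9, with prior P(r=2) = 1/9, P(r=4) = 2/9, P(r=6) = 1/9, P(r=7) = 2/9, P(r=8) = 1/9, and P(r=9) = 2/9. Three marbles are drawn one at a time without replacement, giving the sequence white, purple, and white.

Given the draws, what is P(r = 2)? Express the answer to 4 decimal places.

Under each hypothesis, the probability of the observed sequence is: P(data | r = 2) = (8/10)(2/9)(7/8) = 0.15556; P(data | r = 4) = (6/10)(4/9)(5/8) = 0.16667; P(data | r = 6) = (4/10)(6/9)(3/8) = 0.1; P(data | r = 7) = (3/10)(7/9)(2/8) = 0.058333; P(data | r = 8) = (2/10)(8/9)(1/8) = 0.022222; P(data | r = 9) = (1/10)(9/9)(0/8) = 0.
Multiplying each by its prior: 1/9 · 0.15556 = 0.017284, 2/9 · 0.16667 = 0.037037, 1/9 · 0.1 = 0.011111, 2/9 · 0.058333 = 0.012963, 1/9 · 0.022222 = 0.0024691, 2/9 · 0 = 0; with total 0.080864.
By Bayes' rule, P(r = 2 | data) = (0.017284) / (0.080864) = 0.21374.

0.2137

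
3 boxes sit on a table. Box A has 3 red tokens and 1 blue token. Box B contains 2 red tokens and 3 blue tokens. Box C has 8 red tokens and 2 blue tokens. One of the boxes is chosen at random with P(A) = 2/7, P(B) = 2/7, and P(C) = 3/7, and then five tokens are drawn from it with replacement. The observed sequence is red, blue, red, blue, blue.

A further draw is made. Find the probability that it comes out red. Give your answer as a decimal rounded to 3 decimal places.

Compute the likelihood of the observed sequence for each case: P(data | box A) = (3/4)(1/4)(3/4)(1/4)(1/4) = 0.0087891; P(data | box B) = (2/5)(3/5)(2/5)(3/5)(3/5) = 0.03456; P(data | box C) = (8/10)(2/10)(8/10)(2/10)(2/10) = 0.00512.
Multiplying each by its prior: 2/7 · 0.0087891 = 0.0025112, 2/7 · 0.03456 = 0.0098743, 3/7 · 0.00512 = 0.0021943; with total 0.01458.
Dividing through by the total gives posterior P(box A | data) = 0.17224, P(box B | data) = 0.67726, P(box C | data) = 0.1505.
The predictive probability is P(red next | data) = (3/4)(0.17224) + (2/5)(0.67726) + (4/5)(0.1505) = 0.52048.

0.520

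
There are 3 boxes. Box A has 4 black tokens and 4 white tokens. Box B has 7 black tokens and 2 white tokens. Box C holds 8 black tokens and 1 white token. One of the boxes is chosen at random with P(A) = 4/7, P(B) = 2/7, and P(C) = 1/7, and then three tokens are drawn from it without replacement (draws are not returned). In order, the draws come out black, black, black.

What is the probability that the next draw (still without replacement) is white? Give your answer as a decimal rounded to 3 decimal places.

0.346

For each hypothesis, P(data | H) works out to: P(data | box A) = (4/8)(3/7)(2/6) = 1/14; P(data | box B) = (7/9)(6/8)(5/7) = 5/12; P(data | box C) = (8/9)(7/8)(6/7) = 2/3.
Multiplying each by its prior: 4/7 · 1/14 = 2/49, 2/7 · 5/12 = 5/42, 1/7 · 2/3 = 2/21; with total 25/98.
Normalising, the posterior is P(box A | data) = 0.16, P(box B | data) = 0.46667, P(box C | data) = 0.37333.
The predictive probability is P(white next | data) = (4/5)(0.16) + (1/3)(0.46667) + (1/6)(0.37333) = 0.34578.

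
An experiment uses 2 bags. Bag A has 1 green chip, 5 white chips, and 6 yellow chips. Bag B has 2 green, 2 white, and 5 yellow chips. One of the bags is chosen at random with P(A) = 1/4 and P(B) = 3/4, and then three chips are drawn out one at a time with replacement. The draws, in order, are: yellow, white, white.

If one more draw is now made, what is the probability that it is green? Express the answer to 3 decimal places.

Compute the likelihood of the observed sequence for each case: P(data | bag A) = (6/12)(5/12)(5/12) = 0.086806; P(data | bag B) = (5/9)(2/9)(2/9) = 0.027435.
The prior-weighted likelihoods are 1/4 · 0.086806 = 0.021701, 3/4 · 0.027435 = 0.020576; with total 0.042278.
Dividing through by the total gives posterior P(bag A | data) = 0.51331, P(bag B | data) = 0.48669.
The predictive probability is P(green next | data) = (1/12)(0.51331) + (2/9)(0.48669) = 0.15093.

0.151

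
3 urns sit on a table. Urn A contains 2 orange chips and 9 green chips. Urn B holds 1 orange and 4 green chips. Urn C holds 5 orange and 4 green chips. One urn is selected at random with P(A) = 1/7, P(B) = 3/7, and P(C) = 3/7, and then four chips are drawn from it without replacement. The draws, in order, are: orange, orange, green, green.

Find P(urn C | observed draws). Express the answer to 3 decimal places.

0.929

Under each hypothesis, the probability of the observed sequence is: P(data | urn A) = (2/11)(1/10)(9/9)(8/8) = 0.018182; P(data | urn B) = (1/5)(0/4) = 0; P(data | urn C) = (5/9)(4/8)(4/7)(3/6) = 0.079365.
Multiplying each by its prior: 1/7 · 0.018182 = 0.0025974, 3/7 · 0 = 0, 3/7 · 0.079365 = 0.034014; these sum to 0.036611.
So P(urn C | data) = (0.034014) / (0.036611) = 0.92905.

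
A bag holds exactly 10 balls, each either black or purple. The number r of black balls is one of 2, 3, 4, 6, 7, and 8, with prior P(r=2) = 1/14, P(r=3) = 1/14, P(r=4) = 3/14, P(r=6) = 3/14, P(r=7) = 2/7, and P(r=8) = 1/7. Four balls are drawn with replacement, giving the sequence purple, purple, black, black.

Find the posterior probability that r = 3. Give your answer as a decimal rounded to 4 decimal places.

0.0686

The likelihood of the observed sequence under each hypothesis: P(data | r = 2) = (8/10)(8/10)(2/10)(2/10) = 0.0256; P(data | r = 3) = (7/10)(7/10)(3/10)(3/10) = 0.0441; P(data | r = 4) = (6/10)(6/10)(4/10)(4/10) = 0.0576; P(data | r = 6) = (4/10)(4/10)(6/10)(6/10) = 0.0576; P(data | r = 7) = (3/10)(3/10)(7/10)(7/10) = 0.0441; P(data | r = 8) = (2/10)(2/10)(8/10)(8/10) = 0.0256.
The prior-weighted likelihoods are 1/14 · 0.0256 = 0.0018286, 1/14 · 0.0441 = 0.00315, 3/14 · 0.0576 = 0.012343, 3/14 · 0.0576 = 0.012343, 2/7 · 0.0441 = 0.0126, 1/7 · 0.0256 = 0.0036571; these sum to 0.045921.
Therefore the posterior P(r = 3 | data) = (0.00315) / (0.045921) = 0.068595.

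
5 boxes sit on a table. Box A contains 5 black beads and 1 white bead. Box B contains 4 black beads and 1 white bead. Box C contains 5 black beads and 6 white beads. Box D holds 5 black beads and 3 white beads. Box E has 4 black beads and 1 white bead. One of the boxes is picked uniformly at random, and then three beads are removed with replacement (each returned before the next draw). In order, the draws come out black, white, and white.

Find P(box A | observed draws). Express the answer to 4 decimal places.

0.0746

Compute the likelihood of the observed sequence for each case: P(data | box A) = (5/6)(1/6)(1/6) = 0.023148; P(data | box B) = (4/5)(1/5)(1/5) = 0.032; P(data | box C) = (5/11)(6/11)(6/11) = 0.13524; P(data | box D) = (5/8)(3/8)(3/8) = 0.087891; P(data | box E) = (4/5)(1/5)(1/5) = 0.032.
The prior-weighted likelihoods are 1/5 · 0.023148 = 0.0046296, 1/5 · 0.032 = 0.0064, 1/5 · 0.13524 = 0.027047, 1/5 · 0.087891 = 0.017578, 1/5 · 0.032 = 0.0064; these sum to 0.062055.
So P(box A | data) = (0.0046296) / (0.062055) = 0.074605.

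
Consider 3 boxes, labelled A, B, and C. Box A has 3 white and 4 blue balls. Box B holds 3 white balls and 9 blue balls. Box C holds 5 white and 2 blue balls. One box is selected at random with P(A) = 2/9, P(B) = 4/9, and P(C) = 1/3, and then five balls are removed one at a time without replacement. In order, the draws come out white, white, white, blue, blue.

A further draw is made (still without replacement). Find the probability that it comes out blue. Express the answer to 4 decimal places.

0.3452

The likelihood of the observed sequence under each hypothesis: P(data | box A) = (3/7)(2/6)(1/5)(4/4)(3/3) = 1/35; P(data | box B) = (3/12)(2/11)(1/10)(9/9)(8/8) = 1/220; P(data | box C) = (5/7)(4/6)(3/5)(2/4)(1/3) = 1/21.
The prior-weighted likelihoods are 2/9 · 1/35 = 2/315, 4/9 · 1/220 = 1/495, 1/3 · 1/21 = 1/63; summing to 4/165.
The posterior is then P(box A | data) = 11/42, P(box B | data) = 1/12, P(box C | data) = 55/84.
So P(blue next | data) = Σ P(blue next | H) P(H | data) = (1)(11/42) + (1)(1/12) + (0)(55/84) = 29/84.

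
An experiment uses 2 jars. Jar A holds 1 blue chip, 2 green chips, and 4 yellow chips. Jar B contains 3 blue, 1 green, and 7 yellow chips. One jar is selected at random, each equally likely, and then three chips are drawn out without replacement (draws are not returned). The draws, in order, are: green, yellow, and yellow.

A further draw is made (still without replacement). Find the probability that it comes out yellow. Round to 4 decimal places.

0.5338

For each hypothesis, P(data | H) works out to: P(data | jar A) = (2/7)(4/6)(3/5) = 0.11429; P(data | jar B) = (1/11)(7/10)(6/9) = 0.042424.
Weighting by the prior gives 1/2 · 0.11429 = 0.057143, 1/2 · 0.042424 = 0.021212; with total 0.078355.
Normalising, the posterior is P(jar A | data) = 0.72928, P(jar B | data) = 0.27072.
Averaging over the posterior, P(yellow next | data) = (1/2)(0.72928) + (5/8)(0.27072) = 0.53384.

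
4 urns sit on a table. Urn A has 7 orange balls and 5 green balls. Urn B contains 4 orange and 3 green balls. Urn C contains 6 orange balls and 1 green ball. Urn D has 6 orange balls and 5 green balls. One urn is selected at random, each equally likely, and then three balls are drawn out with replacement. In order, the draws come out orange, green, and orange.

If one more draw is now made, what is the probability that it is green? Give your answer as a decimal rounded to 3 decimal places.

Compute the likelihood of the observed sequence for each case: P(data | urn A) = (7/12)(5/12)(7/12) = 0.14178; P(data | urn B) = (4/7)(3/7)(4/7) = 0.13994; P(data | urn C) = (6/7)(1/7)(6/7) = 0.10496; P(data | urn D) = (6/11)(5/11)(6/11) = 0.13524.
Weighting by the prior gives 1/4 · 0.14178 = 0.035446, 1/4 · 0.13994 = 0.034985, 1/4 · 0.10496 = 0.026239, 1/4 · 0.13524 = 0.033809; these sum to 0.13048.
The posterior is then P(urn A | data) = 0.27166, P(urn B | data) = 0.26813, P(urn C | data) = 0.2011, P(urn D | data) = 0.25912.
Averaging over the posterior, P(green next | data) = (5/12)(0.27166) + (3/7)(0.26813) + (1/7)(0.2011) + (5/11)(0.25912) = 0.37461.

0.375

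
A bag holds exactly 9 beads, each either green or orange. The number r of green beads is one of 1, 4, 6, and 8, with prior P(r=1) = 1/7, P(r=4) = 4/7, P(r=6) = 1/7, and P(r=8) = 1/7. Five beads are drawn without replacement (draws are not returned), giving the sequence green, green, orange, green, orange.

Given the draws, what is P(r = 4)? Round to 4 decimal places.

Under each hypothesis, the probability of the observed sequence is: P(data | r = 1) = (1/9)(0/8) = 0; P(data | r = 4) = (4/9)(3/8)(5/7)(2/6)(4/5) = 2/63; P(data | r = 6) = (6/9)(5/8)(3/7)(4/6)(2/5) = 1/21; P(data | r = 8) = (8/9)(7/8)(1/7)(6/6)(0/5) = 0.
The prior-weighted likelihoods are 1/7 · 0 = 0, 4/7 · 2/63 = 8/441, 1/7 · 1/21 = 1/147, 1/7 · 0 = 0; summing to 11/441.
Hence P(r = 4 | data) = (8/441) / (11/441) = 8/11.

0.7273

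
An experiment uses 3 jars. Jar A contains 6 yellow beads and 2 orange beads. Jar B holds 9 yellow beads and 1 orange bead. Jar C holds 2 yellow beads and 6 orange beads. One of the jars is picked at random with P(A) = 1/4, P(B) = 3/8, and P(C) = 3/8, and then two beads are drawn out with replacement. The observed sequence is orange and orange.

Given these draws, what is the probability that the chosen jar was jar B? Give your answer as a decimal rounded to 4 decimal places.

0.0163

For each hypothesis, P(data | H) works out to: P(data | jar A) = (2/8)(2/8) = 0.0625; P(data | jar B) = (1/10)(1/10) = 0.01; P(data | jar C) = (6/8)(6/8) = 0.5625.
The prior-weighted likelihoods are 1/4 · 0.0625 = 0.015625, 3/8 · 0.01 = 0.00375, 3/8 · 0.5625 = 0.21094; these sum to 0.23031.
Therefore the posterior P(jar B | data) = (0.00375) / (0.23031) = 0.016282.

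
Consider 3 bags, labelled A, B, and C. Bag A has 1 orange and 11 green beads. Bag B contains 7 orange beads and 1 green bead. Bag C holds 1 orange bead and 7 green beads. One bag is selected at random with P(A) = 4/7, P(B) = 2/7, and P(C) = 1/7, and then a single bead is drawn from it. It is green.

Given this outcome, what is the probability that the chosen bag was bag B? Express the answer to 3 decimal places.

Under each hypothesis, the probability of this draw is: P(data | bag A) = (11/12) = 11/12; P(data | bag B) = (1/8) = 1/8; P(data | bag C) = (7/8) = 7/8.
Weighting by the prior gives 4/7 · 11/12 = 11/21, 2/7 · 1/8 = 1/28, 1/7 · 7/8 = 1/8; summing to 115/168.
Therefore the posterior P(bag B | data) = (1/28) / (115/168) = 6/115.

0.052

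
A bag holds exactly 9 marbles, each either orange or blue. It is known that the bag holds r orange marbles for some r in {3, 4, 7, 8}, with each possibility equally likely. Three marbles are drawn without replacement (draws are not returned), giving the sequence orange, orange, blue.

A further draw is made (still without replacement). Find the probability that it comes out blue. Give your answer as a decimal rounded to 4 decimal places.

0.3559

Under each hypothesis, the probability of the observed sequence is: P(data | r = 3) = (3/9)(2/8)(6/7) = 1/14; P(data | r = 4) = (4/9)(3/8)(5/7) = 5/42; P(data | r = 7) = (7/9)(6/8)(2/7) = 1/6; P(data | r = 8) = (8/9)(7/8)(1/7) = 1/9.
Weighting by the prior gives 1/4 · 1/14 = 1/56, 1/4 · 5/42 = 5/168, 1/4 · 1/6 = 1/24, 1/4 · 1/9 = 1/36; these sum to 59/504.
The posterior is then P(r = 3 | data) = 9/59, P(r = 4 | data) = 15/59, P(r = 7 | data) = 21/59, P(r = 8 | data) = 14/59.
So P(blue next | data) = Σ P(blue next | H) P(H | data) = (5/6)(9/59) + (2/3)(15/59) + (1/6)(21/59) + (0)(14/59) = 21/59.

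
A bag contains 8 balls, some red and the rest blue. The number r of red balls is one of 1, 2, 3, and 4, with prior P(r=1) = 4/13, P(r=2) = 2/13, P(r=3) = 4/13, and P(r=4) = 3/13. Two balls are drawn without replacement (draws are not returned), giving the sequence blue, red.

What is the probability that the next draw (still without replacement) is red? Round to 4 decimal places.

Under each hypothesis, the probability of the observed sequence is: P(data | r = 1) = (7/8)(1/7) = 1/8; P(data | r = 2) = (6/8)(2/7) = 3/14; P(data | r = 3) = (5/8)(3/7) = 15/56; P(data | r = 4) = (4/8)(4/7) = 2/7.
Multiplying each by its prior: 4/13 · 1/8 = 1/26, 2/13 · 3/14 = 3/91, 4/13 · 15/56 = 15/182, 3/13 · 2/7 = 6/91; summing to 20/91.
The posterior is then P(r = 1 | data) = 7/40, P(r = 2 | data) = 3/20, P(r = 3 | data) = 3/8, P(r = 4 | data) = 3/10.
The predictive probability is P(red next | data) = (0)(7/40) + (1/6)(3/20) + (1/3)(3/8) + (1/2)(3/10) = 3/10.

0.3000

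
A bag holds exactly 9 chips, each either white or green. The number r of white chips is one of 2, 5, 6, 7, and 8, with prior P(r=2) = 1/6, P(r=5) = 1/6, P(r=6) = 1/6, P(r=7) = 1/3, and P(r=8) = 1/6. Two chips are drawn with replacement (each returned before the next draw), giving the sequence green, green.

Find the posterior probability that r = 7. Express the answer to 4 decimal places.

The likelihood of the observed sequence under each hypothesis: P(data | r = 2) = (7/9)(7/9) = 49/81; P(data | r = 5) = (4/9)(4/9) = 16/81; P(data | r = 6) = (3/9)(3/9) = 1/9; P(data | r = 7) = (2/9)(2/9) = 4/81; P(data | r = 8) = (1/9)(1/9) = 1/81.
The prior-weighted likelihoods are 1/6 · 49/81 = 49/486, 1/6 · 16/81 = 8/243, 1/6 · 1/9 = 1/54, 1/3 · 4/81 = 4/243, 1/6 · 1/81 = 1/486; with total 83/486.
So P(r = 7 | data) = (4/243) / (83/486) = 8/83.

0.0964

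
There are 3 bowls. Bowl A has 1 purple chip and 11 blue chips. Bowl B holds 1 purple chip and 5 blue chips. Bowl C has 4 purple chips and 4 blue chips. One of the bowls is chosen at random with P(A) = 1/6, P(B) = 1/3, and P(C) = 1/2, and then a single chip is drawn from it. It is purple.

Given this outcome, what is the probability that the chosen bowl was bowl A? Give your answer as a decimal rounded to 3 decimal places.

0.043

The likelihood of this draw under each hypothesis: P(data | bowl A) = (1/12) = 1/12; P(data | bowl B) = (1/6) = 1/6; P(data | bowl C) = (4/8) = 1/2.
Multiplying each by its prior: 1/6 · 1/12 = 1/72, 1/3 · 1/6 = 1/18, 1/2 · 1/2 = 1/4; with total 23/72.
Therefore the posterior P(bowl A | data) = (1/72) / (23/72) = 1/23.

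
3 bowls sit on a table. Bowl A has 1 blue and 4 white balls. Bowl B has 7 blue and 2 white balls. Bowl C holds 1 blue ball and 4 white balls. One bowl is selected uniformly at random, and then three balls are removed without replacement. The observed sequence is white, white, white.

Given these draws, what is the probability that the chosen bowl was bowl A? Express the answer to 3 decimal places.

0.500

Compute the likelihood of the observed sequence for each case: P(data | bowl A) = (4/5)(3/4)(2/3) = 2/5; P(data | bowl B) = (2/9)(1/8)(0/7) = 0; P(data | bowl C) = (4/5)(3/4)(2/3) = 2/5.
The prior-weighted likelihoods are 1/3 · 2/5 = 2/15, 1/3 · 0 = 0, 1/3 · 2/5 = 2/15; these sum to 4/15.
Hence P(bowl A | data) = (2/15) / (4/15) = 1/2.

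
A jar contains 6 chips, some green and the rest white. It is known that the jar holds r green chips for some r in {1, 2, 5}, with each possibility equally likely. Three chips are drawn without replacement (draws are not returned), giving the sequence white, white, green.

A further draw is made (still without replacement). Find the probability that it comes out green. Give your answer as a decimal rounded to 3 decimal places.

0.182

Under each hypothesis, the probability of the observed sequence is: P(data | r = 1) = (5/6)(4/5)(1/4) = 1/6; P(data | r = 2) = (4/6)(3/5)(2/4) = 1/5; P(data | r = 5) = (1/6)(0/5) = 0.
The prior-weighted likelihoods are 1/3 · 1/6 = 1/18, 1/3 · 1/5 = 1/15, 1/3 · 0 = 0; summing to 11/90.
Normalising, the posterior is P(r = 1 | data) = 5/11, P(r = 2 | data) = 6/11, P(r = 5 | data) = 0.
So P(green next | data) = Σ P(green next | H) P(H | data) = (0)(5/11) + (1/3)(6/11) = 2/11.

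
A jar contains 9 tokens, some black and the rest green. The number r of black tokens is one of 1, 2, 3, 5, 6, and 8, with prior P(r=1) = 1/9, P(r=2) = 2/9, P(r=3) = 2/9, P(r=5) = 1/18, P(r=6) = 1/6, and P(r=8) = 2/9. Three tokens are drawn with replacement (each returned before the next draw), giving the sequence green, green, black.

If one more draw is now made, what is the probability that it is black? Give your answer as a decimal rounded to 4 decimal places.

0.3477

For each hypothesis, P(data | H) works out to: P(data | r = 1) = (8/9)(8/9)(1/9) = 0.087791; P(data | r = 2) = (7/9)(7/9)(2/9) = 0.13443; P(data | r = 3) = (6/9)(6/9)(3/9) = 0.14815; P(data | r = 5) = (4/9)(4/9)(5/9) = 0.10974; P(data | r = 6) = (3/9)(3/9)(6/9) = 0.074074; P(data | r = 8) = (1/9)(1/9)(8/9) = 0.010974.
Weighting by the prior gives 1/9 · 0.087791 = 0.0097546, 2/9 · 0.13443 = 0.029873, 2/9 · 0.14815 = 0.032922, 1/18 · 0.10974 = 0.0060966, 1/6 · 0.074074 = 0.012346, 2/9 · 0.010974 = 0.0024387; these sum to 0.093431.
Normalising, the posterior is P(r = 1 | data) = 0.1044, P(r = 2 | data) = 0.31974, P(r = 3 | data) = 0.35237, P(r = 5 | data) = 0.065253, P(r = 6 | data) = 0.13214, P(r = 8 | data) = 0.026101.
So P(black next | data) = Σ P(black next | H) P(H | data) = (1/9)(0.1044) + (2/9)(0.31974) + (1/3)(0.35237) + (5/9)(0.065253) + (2/3)(0.13214) + (8/9)(0.026101) = 0.34765.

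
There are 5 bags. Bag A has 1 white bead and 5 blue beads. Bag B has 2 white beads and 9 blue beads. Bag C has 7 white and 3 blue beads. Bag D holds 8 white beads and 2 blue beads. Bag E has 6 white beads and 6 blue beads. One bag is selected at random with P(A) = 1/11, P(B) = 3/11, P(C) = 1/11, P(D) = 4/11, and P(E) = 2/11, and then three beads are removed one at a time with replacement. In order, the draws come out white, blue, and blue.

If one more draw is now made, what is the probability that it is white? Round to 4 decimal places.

The likelihood of the observed sequence under each hypothesis: P(data | bag A) = (1/6)(5/6)(5/6) = 0.11574; P(data | bag B) = (2/11)(9/11)(9/11) = 0.12171; P(data | bag C) = (7/10)(3/10)(3/10) = 0.063; P(data | bag D) = (8/10)(2/10)(2/10) = 0.032; P(data | bag E) = (6/12)(6/12)(6/12) = 0.125.
Weighting by the prior gives 1/11 · 0.11574 = 0.010522, 3/11 · 0.12171 = 0.033194, 1/11 · 0.063 = 0.0057273, 4/11 · 0.032 = 0.011636, 2/11 · 0.125 = 0.022727; summing to 0.083807.
Dividing through by the total gives posterior P(bag A | data) = 0.12555, P(bag B | data) = 0.39608, P(bag C | data) = 0.068339, P(bag D | data) = 0.13885, P(bag E | data) = 0.27119.
Averaging over the posterior, P(white next | data) = (1/6)(0.12555) + (2/11)(0.39608) + (7/10)(0.068339) + (4/5)(0.13885) + (1/2)(0.27119) = 0.38745.

0.3874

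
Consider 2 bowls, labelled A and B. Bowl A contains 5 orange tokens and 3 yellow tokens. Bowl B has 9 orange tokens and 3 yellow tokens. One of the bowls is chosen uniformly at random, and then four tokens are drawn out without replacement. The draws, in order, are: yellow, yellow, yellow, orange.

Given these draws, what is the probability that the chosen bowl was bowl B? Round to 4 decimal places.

0.2029

For each hypothesis, P(data | H) works out to: P(data | bowl A) = (3/8)(2/7)(1/6)(5/5) = 0.017857; P(data | bowl B) = (3/12)(2/11)(1/10)(9/9) = 0.0045455.
The prior-weighted likelihoods are 1/2 · 0.017857 = 0.0089286, 1/2 · 0.0045455 = 0.0022727; these sum to 0.011201.
By Bayes' rule, P(bowl B | data) = (0.0022727) / (0.011201) = 0.2029.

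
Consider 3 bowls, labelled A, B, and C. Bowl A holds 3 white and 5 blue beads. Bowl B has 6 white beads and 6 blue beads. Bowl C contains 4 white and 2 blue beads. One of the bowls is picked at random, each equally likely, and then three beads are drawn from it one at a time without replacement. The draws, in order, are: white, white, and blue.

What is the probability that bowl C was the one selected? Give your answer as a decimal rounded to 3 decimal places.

0.470

The likelihood of the observed sequence under each hypothesis: P(data | bowl A) = (3/8)(2/7)(5/6) = 0.089286; P(data | bowl B) = (6/12)(5/11)(6/10) = 0.13636; P(data | bowl C) = (4/6)(3/5)(2/4) = 0.2.
The prior-weighted likelihoods are 1/3 · 0.089286 = 0.029762, 1/3 · 0.13636 = 0.045455, 1/3 · 0.2 = 0.066667; summing to 0.14188.
Hence P(bowl C | data) = (0.066667) / (0.14188) = 0.46987.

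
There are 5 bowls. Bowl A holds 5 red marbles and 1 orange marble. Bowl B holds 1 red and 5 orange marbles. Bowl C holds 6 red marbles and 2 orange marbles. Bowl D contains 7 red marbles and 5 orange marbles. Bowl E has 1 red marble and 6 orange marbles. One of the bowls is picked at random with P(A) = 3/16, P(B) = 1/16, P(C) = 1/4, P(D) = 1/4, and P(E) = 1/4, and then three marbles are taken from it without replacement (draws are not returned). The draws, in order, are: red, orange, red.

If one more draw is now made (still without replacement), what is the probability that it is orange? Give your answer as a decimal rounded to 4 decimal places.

0.2300

Compute the likelihood of the observed sequence for each case: P(data | bowl A) = (5/6)(1/5)(4/4) = 0.16667; P(data | bowl B) = (1/6)(5/5)(0/4) = 0; P(data | bowl C) = (6/8)(2/7)(5/6) = 0.17857; P(data | bowl D) = (7/12)(5/11)(6/10) = 0.15909; P(data | bowl E) = (1/7)(6/6)(0/5) = 0.
Multiplying each by its prior: 3/16 · 0.16667 = 0.03125, 1/16 · 0 = 0, 1/4 · 0.17857 = 0.044643, 1/4 · 0.15909 = 0.039773, 1/4 · 0 = 0; summing to 0.11567.
Dividing through by the total gives posterior P(bowl A | data) = 0.27018, P(bowl B | data) = 0, P(bowl C | data) = 0.38596, P(bowl D | data) = 0.34386, P(bowl E | data) = 0.
So P(orange next | data) = Σ P(orange next | H) P(H | data) = (0)(0.27018) + (1/5)(0.38596) + (4/9)(0.34386) = 0.23002.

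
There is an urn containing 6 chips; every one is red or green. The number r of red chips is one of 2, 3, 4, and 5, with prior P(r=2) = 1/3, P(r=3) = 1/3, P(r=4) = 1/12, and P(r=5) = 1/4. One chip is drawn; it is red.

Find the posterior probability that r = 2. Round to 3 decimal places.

0.205

The likelihood of this draw under each hypothesis: P(data | r = 2) = (2/6) = 1/3; P(data | r = 3) = (3/6) = 1/2; P(data | r = 4) = (4/6) = 2/3; P(data | r = 5) = (5/6) = 5/6.
Weighting by the prior gives 1/3 · 1/3 = 1/9, 1/3 · 1/2 = 1/6, 1/12 · 2/3 = 1/18, 1/4 · 5/6 = 5/24; with total 13/24.
By Bayes' rule, P(r = 2 | data) = (1/9) / (13/24) = 8/39.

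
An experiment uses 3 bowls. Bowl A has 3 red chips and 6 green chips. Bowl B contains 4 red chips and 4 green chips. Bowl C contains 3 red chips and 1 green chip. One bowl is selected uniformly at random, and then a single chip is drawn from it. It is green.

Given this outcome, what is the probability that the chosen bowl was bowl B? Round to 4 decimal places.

0.3529

For each hypothesis, P(data | H) works out to: P(data | bowl A) = (6/9) = 2/3; P(data | bowl B) = (4/8) = 1/2; P(data | bowl C) = (1/4) = 1/4.
Weighting by the prior gives 1/3 · 2/3 = 2/9, 1/3 · 1/2 = 1/6, 1/3 · 1/4 = 1/12; with total 17/36.
So P(bowl B | data) = (1/6) / (17/36) = 6/17.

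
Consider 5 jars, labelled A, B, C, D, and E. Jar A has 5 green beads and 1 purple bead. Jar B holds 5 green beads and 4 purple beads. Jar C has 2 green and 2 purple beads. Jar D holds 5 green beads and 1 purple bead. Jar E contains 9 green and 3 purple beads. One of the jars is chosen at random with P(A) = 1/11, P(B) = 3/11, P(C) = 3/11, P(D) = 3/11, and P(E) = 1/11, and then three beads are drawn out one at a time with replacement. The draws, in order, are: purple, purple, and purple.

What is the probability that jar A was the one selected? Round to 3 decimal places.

0.007

The likelihood of the observed sequence under each hypothesis: P(data | jar A) = (1/6)(1/6)(1/6) = 0.0046296; P(data | jar B) = (4/9)(4/9)(4/9) = 0.087791; P(data | jar C) = (2/4)(2/4)(2/4) = 0.125; P(data | jar D) = (1/6)(1/6)(1/6) = 0.0046296; P(data | jar E) = (3/12)(3/12)(3/12) = 0.015625.
Weighting by the prior gives 1/11 · 0.0046296 = 0.00042088, 3/11 · 0.087791 = 0.023943, 3/11 · 0.125 = 0.034091, 3/11 · 0.0046296 = 0.0012626, 1/11 · 0.015625 = 0.0014205; these sum to 0.061138.
So P(jar A | data) = (0.00042088) / (0.061138) = 0.006884.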